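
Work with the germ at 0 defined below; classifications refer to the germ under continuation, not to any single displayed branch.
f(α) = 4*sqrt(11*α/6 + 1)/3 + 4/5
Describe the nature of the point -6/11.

The point is an algebraic (square-root) branch point.

The term (4/3)*sqrt(1 - α/(-6/11)) has argument 1 - -6/11/(-6/11) = 0 at -6/11: a square-root (algebraic, two-sheeted) branch point; the remaining terms are analytic or single-valued there.


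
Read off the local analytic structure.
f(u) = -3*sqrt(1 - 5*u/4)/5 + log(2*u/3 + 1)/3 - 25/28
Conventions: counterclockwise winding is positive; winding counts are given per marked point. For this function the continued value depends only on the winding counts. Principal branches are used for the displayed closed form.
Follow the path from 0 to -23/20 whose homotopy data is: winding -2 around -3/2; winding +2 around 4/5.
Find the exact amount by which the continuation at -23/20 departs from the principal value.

The rational part is single-valued and drops out of the difference; each branch term changes only by its own monodromy.
(1/3)*log(1 - u/(-3/2)): each positive loop around -3/2 adds 2*pi*i to the log, so winding -2 contributes (1/3)*(-2)*2*pi*i = -(4/3)*pi*i.
(-3/5)*sqrt(1 - u/(4/5)): winding +2 is even, the square root returns to the same sheet, contribution 0.
Summing the contributions at u = -23/20 gives -(4/3)*pi*i.

Continued minus principal equals -(4/3)*pi*i.


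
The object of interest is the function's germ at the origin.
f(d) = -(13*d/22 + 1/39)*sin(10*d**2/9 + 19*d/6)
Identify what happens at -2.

There is no denominator, hence no pole anywhere.
The factor -sin(10*d**2/9 + 19*d/6) is entire.
So the germ continues analytically to -2.

The point is a regular point.


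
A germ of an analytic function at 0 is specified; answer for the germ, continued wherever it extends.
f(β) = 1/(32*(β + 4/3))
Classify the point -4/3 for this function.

The denominator factor β + 4/3 vanishes at -4/3 and appears to the power 1; the numerator there equals 1/32, nonzero, and no other factor vanishes.
Hence a pole whose order is the multiplicity, 1.

The point is a pole of order 1.


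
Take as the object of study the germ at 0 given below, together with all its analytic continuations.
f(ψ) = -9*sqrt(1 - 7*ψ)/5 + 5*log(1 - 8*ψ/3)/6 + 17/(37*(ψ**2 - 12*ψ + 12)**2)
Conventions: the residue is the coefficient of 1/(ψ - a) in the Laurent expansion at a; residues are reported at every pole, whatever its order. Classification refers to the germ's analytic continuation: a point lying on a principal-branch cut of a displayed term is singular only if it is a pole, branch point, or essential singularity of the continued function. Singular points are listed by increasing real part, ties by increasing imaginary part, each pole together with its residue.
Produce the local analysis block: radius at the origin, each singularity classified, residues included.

Denominator factor (ψ**2 - 12*ψ + 12)^2: discriminant 96, real irrational roots 6 + (2)*sqrt(6) and 6 - (2)*sqrt(6); poles of order 2, moduli 6 + (2)*sqrt(6) and 6 - (2)*sqrt(6).
Branch term (5/6)*log(1 - ψ/(3/8)): its argument vanishes at ψ = 3/8, a logarithmic branch point, modulus 3/8.
Branch term (-9/5)*sqrt(1 - ψ/(1/7)): its argument vanishes at ψ = 1/7, a square-root branch point, modulus 1/7.
The radius of convergence is the smallest modulus among the singular points: 1/7.
The branch terms are analytic at 6 - (2)*sqrt(6) and contribute nothing to the residue; only the rational part matters.
The factor ψ**2 - 12*ψ + 12 splits as (ψ - a)(ψ - a') with a = 6 - (2)*sqrt(6), a' = 6 + (2)*sqrt(6). At the order-2 pole a set g(ψ) = (ψ - a)^2*(rational part) = [17/37] / (ψ - a')^2.
Order-2 pole: residue = g'(a); g'(6 - (2)*sqrt(6)) = (17/42624)*sqrt(6), so the residue is (17/42624)*sqrt(6).
The branch terms are analytic at 6 + (2)*sqrt(6) and contribute nothing to the residue; only the rational part matters.
The factor ψ**2 - 12*ψ + 12 splits as (ψ - a)(ψ - a') with a = 6 + (2)*sqrt(6), a' = 6 - (2)*sqrt(6). At the order-2 pole a set g(ψ) = (ψ - a)^2*(rational part) = [17/37] / (ψ - a')^2.
Order-2 pole: residue = g'(a); g'(6 + (2)*sqrt(6)) = -(17/42624)*sqrt(6), so the residue is -(17/42624)*sqrt(6).
List the singular points by increasing real part (a conjugate pair: the negative imaginary part first).

Radius of convergence at 0: 1/7.
At 1/7: an algebraic (square-root) branch point.
At 3/8: a logarithmic branch point.
At 6 - (2)*sqrt(6): a pole of order 2; residue (17/42624)*sqrt(6).
At 6 + (2)*sqrt(6): a pole of order 2; residue -(17/42624)*sqrt(6).


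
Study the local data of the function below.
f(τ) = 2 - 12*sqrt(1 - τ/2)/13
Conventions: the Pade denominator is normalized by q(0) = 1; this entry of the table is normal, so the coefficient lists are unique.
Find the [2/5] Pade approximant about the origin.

The Pade approximant has numerator coefficients [14/13, -1809/7085, -7131/113360]; denominator coefficients [1, -246/545, 201/17440, 51/17440, -3/558080, 129/2232320].

Taylor coefficients needed (expand at 0): a_0 = 14/13, a_1 = 3/13, a_2 = 3/104, a_3 = 3/416, a_4 = 15/6656, a_5 = 21/26624, a_6 = 63/212992, a_7 = 99/851968.
Write the denominator as Q(τ) = 1 + q1*τ + q2*τ^2 + q3*τ^3 + q4*τ^4 + q5*τ^5. Requiring Q*f - P = O(τ^8) with deg P <= 2 kills the coefficients of τ^3..τ^7 in Q*f:
  τ^3: a_3 + q1*a_2 + q2*a_1 + q3*a_0 = 0, i.e. 3/416 + (3/104)*q1 + (3/13)*q2 + (14/13)*q3 = 0.
  τ^4: a_4 + q1*a_3 + q2*a_2 + q3*a_1 + q4*a_0 = 0, i.e. 15/6656 + (3/416)*q1 + (3/104)*q2 + (3/13)*q3 + (14/13)*q4 = 0.
  τ^5: a_5 + q1*a_4 + q2*a_3 + q3*a_2 + q4*a_1 + q5*a_0 = 0, i.e. 21/26624 + (15/6656)*q1 + (3/416)*q2 + (3/104)*q3 + (3/13)*q4 + (14/13)*q5 = 0.
  τ^6: a_6 + q1*a_5 + q2*a_4 + q3*a_3 + q4*a_2 + q5*a_1 = 0, i.e. 63/212992 + (21/26624)*q1 + (15/6656)*q2 + (3/416)*q3 + (3/104)*q4 + (3/13)*q5 = 0.
  τ^7: a_7 + q1*a_6 + q2*a_5 + q3*a_4 + q4*a_3 + q5*a_2 = 0, i.e. 99/851968 + (63/212992)*q1 + (21/26624)*q2 + (15/6656)*q3 + (3/416)*q4 + (3/104)*q5 = 0.
Solving this linear system: q1 = -246/545, q2 = 201/17440, q3 = 51/17440, q4 = -3/558080, q5 = 129/2232320.
The numerator is Q*f truncated at degree 2: P0 = a_0 = 14/13; P1 = a_1 + q1*a_0 = -1809/7085; P2 = a_2 + q1*a_1 + q2*a_0 = -7131/113360.


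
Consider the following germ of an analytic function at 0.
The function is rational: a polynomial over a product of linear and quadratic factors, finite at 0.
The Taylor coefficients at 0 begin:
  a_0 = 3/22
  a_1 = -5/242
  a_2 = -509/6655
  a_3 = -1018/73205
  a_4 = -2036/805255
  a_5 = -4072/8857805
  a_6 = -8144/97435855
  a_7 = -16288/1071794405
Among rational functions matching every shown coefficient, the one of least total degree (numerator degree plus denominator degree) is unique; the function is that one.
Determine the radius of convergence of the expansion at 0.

No rational of total degree below 3 reproduces all 8 coefficients; solving the [2/1] Pade equations on them gives f(η) = (2*η**2/5 + η/4 - 3/4)/(η - 11/2), whose expansion matches every shown term.
Denominator factor (η - 11/2): pole of order 1 at 11/2, modulus 11/2.
The radius of convergence is the smallest modulus among the singular points: 11/2.

The radius of convergence is 11/2.


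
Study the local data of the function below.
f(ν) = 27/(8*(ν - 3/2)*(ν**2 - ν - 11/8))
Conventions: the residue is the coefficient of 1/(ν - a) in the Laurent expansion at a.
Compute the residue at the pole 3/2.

The residue is -27/5.

At the order-1 pole 3/2 set g(ν) = (ν - (3/2))*f(ν) = 27/(8*(ν**2 - ν - 11/8)).
Simple pole: residue = g(a) at a = 3/2, which is -27/5.


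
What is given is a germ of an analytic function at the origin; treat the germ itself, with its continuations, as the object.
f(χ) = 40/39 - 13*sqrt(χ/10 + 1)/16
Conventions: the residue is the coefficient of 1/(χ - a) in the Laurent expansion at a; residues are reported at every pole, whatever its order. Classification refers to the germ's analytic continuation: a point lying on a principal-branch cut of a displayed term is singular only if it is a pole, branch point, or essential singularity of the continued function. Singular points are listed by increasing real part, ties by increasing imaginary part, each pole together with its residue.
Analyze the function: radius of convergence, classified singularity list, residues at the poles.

Radius of convergence at 0: 10.
At -10: an algebraic (square-root) branch point.

Branch term (-13/16)*sqrt(1 - χ/(-10)): its argument vanishes at χ = -10, a square-root branch point, modulus 10.
The radius of convergence is the smallest modulus among the singular points: 10.


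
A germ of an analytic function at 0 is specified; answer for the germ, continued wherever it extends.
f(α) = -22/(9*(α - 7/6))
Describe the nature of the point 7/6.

The denominator factor α - 7/6 vanishes at 7/6 and appears to the power 1; the numerator there equals -22/9, nonzero, and no other factor vanishes.
Hence a pole whose order is the multiplicity, 1.

The point is a pole of order 1.


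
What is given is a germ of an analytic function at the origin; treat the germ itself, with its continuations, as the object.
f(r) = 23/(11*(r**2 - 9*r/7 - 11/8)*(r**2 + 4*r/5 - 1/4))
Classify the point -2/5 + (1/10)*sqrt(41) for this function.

The point is a pole of order 1.

The denominator factor r**2 + 4*r/5 - 1/4 vanishes at -2/5 + (1/10)*sqrt(41) and appears to the power 1; the numerator there equals 23/11, nonzero, and no other factor vanishes.
Hence a pole whose order is the multiplicity, 1.


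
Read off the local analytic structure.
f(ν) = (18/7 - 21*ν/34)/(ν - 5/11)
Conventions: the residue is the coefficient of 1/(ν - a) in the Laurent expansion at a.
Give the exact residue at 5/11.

The residue is 5997/2618.

At the order-1 pole 5/11 set g(ν) = (ν - (5/11))*f(ν) = 18/7 - 21*ν/34.
Simple pole: residue = g(a) at a = 5/11, which is 5997/2618.


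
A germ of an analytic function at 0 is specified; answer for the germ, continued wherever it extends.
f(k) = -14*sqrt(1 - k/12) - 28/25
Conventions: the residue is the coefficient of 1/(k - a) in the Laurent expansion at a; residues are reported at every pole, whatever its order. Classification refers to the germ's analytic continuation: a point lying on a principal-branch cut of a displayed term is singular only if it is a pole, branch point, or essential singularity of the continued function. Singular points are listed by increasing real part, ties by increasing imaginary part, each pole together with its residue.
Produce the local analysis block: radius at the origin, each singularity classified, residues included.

Branch term (-14)*sqrt(1 - k/(12)): its argument vanishes at k = 12, a square-root branch point, modulus 12.
The radius of convergence is the smallest modulus among the singular points: 12.

Radius of convergence at 0: 12.
At 12: an algebraic (square-root) branch point.


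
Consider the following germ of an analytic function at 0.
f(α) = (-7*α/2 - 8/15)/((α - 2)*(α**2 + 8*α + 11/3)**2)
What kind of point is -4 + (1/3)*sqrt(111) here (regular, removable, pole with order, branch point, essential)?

The point is a pole of order 2.

The denominator factor α**2 + 8*α + 11/3 vanishes at -4 + (1/3)*sqrt(111) and appears to the power 2; the numerator there equals 202/15 - (7/6)*sqrt(111), nonzero, and no other factor vanishes.
Hence a pole whose order is the multiplicity, 2.


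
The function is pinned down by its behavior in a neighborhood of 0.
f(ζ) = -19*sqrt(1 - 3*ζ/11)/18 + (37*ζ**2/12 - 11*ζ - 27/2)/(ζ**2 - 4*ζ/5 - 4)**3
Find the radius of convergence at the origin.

Denominator factor (ζ**2 - 4*ζ/5 - 4)^3: discriminant 416/25, real irrational roots 2/5 + (2/5)*sqrt(26) and 2/5 - (2/5)*sqrt(26); poles of order 3, moduli 2/5 + (2/5)*sqrt(26) and -2/5 + (2/5)*sqrt(26).
Branch term (-19/18)*sqrt(1 - ζ/(11/3)): its argument vanishes at ζ = 11/3, a square-root branch point, modulus 11/3.
The radius of convergence is the smallest modulus among the singular points: -2/5 + (2/5)*sqrt(26).

The radius of convergence is -2/5 + (2/5)*sqrt(26).


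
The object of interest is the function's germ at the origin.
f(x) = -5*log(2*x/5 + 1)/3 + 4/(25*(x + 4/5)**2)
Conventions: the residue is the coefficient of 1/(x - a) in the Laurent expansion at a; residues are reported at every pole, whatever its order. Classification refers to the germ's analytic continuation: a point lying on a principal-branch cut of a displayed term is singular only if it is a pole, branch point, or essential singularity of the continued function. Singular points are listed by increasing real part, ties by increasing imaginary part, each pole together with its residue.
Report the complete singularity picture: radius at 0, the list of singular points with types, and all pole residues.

Denominator factor (x + 4/5)^2: pole of order 2 at -4/5, modulus 4/5.
Branch term (-5/3)*log(1 - x/(-5/2)): its argument vanishes at x = -5/2, a logarithmic branch point, modulus 5/2.
The radius of convergence is the smallest modulus among the singular points: 4/5.
The branch term is analytic at -4/5 and contributes nothing to the residue; only the rational part matters.
At the order-2 pole -4/5 set g(x) = (x - (-4/5))^2*(rational part) = 4/25.
Order-2 pole: residue = g'(a); g'(-4/5) = 0, so the residue is 0.
List the singular points by increasing real part (a conjugate pair: the negative imaginary part first).

Radius of convergence at 0: 4/5.
At -5/2: a logarithmic branch point.
At -4/5: a pole of order 2; residue 0.


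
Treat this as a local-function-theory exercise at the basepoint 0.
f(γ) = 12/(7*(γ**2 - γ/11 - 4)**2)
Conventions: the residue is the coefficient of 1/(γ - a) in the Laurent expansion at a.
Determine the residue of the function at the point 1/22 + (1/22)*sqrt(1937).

The residue is -(31944/26263783)*sqrt(1937).

The factor γ**2 - γ/11 - 4 splits as (γ - a)(γ - a') with a = 1/22 + (1/22)*sqrt(1937), a' = 1/22 - (1/22)*sqrt(1937). At the order-2 pole a set g(γ) = (γ - a)^2*f(γ) = [12/7] / (γ - a')^2.
Order-2 pole: residue = g'(a); g'(1/22 + (1/22)*sqrt(1937)) = -(31944/26263783)*sqrt(1937), so the residue is -(31944/26263783)*sqrt(1937).


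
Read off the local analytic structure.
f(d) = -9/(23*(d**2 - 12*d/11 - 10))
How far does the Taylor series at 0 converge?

Denominator factor (d**2 - 12*d/11 - 10): discriminant 4984/121, real irrational roots 6/11 + (1/11)*sqrt(1246) and 6/11 - (1/11)*sqrt(1246); poles of order 1, moduli 6/11 + (1/11)*sqrt(1246) and -6/11 + (1/11)*sqrt(1246).
The radius of convergence is the smallest modulus among the singular points: -6/11 + (1/11)*sqrt(1246).

The radius of convergence is -6/11 + (1/11)*sqrt(1246).


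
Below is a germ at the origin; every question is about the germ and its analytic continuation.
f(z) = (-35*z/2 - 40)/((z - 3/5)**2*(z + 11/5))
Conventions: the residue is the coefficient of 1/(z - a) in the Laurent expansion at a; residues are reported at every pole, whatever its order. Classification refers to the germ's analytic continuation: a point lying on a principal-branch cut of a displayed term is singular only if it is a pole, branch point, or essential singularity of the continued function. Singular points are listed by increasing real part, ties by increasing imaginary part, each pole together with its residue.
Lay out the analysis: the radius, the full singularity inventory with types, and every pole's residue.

Radius of convergence at 0: 3/5.
At -11/5: a pole of order 1; residue -75/392.
At 3/5: a pole of order 2; residue 75/392.

Denominator factor (z + 11/5): pole of order 1 at -11/5, modulus 11/5.
Denominator factor (z - 3/5)^2: pole of order 2 at 3/5, modulus 3/5.
The radius of convergence is the smallest modulus among the singular points: 3/5.
At the order-1 pole -11/5 set g(z) = (z - (-11/5))*f(z) = (-35*z/2 - 40)/(z - 3/5)**2.
Simple pole: residue = g(a) at a = -11/5, which is -75/392.
At the order-2 pole 3/5 set g(z) = (z - (3/5))^2*f(z) = (-35*z/2 - 40)/(z + 11/5).
Order-2 pole: residue = g'(a); g'(3/5) = 75/392, so the residue is 75/392.
List the singular points by increasing real part (a conjugate pair: the negative imaginary part first).


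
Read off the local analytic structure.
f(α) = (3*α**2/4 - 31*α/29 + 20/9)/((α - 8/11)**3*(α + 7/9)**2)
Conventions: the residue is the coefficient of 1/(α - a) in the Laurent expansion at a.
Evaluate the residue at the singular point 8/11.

The residue is 79753079439/57174590516.

At the order-3 pole 8/11 set g(α) = (α - (8/11))^3*f(α) = (3*α**2/4 - 31*α/29 + 20/9)/(α + 7/9)**2.
Order-3 pole: residue = g''(a)/2; g''(8/11) = 79753079439/28587295258, so the residue is 79753079439/57174590516.


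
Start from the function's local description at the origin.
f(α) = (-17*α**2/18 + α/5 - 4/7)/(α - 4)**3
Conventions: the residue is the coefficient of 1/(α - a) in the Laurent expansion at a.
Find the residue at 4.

At the order-3 pole 4 set g(α) = (α - (4))^3*f(α) = -17*α**2/18 + α/5 - 4/7.
Order-3 pole: residue = g''(a)/2; g''(4) = -17/9, so the residue is -17/18.

The residue is -17/18.


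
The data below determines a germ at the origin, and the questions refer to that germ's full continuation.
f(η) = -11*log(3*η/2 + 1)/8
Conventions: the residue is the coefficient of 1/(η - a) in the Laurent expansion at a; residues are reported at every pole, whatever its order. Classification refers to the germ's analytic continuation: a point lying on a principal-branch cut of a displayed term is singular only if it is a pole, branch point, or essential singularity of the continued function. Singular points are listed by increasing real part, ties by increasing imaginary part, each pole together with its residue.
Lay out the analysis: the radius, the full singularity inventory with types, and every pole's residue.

Radius of convergence at 0: 2/3.
At -2/3: a logarithmic branch point.

Branch term (-11/8)*log(1 - η/(-2/3)): its argument vanishes at η = -2/3, a logarithmic branch point, modulus 2/3.
The radius of convergence is the smallest modulus among the singular points: 2/3.


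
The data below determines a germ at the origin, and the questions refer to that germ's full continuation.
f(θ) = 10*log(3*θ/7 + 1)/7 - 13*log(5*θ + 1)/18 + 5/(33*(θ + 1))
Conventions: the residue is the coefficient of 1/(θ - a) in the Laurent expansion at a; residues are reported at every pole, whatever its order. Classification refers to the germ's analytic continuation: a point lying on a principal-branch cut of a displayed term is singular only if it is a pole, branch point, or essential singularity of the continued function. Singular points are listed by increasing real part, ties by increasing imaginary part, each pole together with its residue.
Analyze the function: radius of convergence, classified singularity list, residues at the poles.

Radius of convergence at 0: 1/5.
At -7/3: a logarithmic branch point.
At -1: a pole of order 1; residue 5/33.
At -1/5: a logarithmic branch point.

Denominator factor (θ + 1): pole of order 1 at -1, modulus 1.
Branch term (10/7)*log(1 - θ/(-7/3)): its argument vanishes at θ = -7/3, a logarithmic branch point, modulus 7/3.
Branch term (-13/18)*log(1 - θ/(-1/5)): its argument vanishes at θ = -1/5, a logarithmic branch point, modulus 1/5.
The radius of convergence is the smallest modulus among the singular points: 1/5.
The branch terms are analytic at -1 and contribute nothing to the residue; only the rational part matters.
At the order-1 pole -1 set g(θ) = (θ - (-1))*(rational part) = 5/33.
Simple pole: residue = g(a) at a = -1, which is 5/33.
List the singular points by increasing real part (a conjugate pair: the negative imaginary part first).


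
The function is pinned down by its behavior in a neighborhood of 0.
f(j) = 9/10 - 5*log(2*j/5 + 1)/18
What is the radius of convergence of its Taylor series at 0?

The radius of convergence is 5/2.

Branch term (-5/18)*log(1 - j/(-5/2)): its argument vanishes at j = -5/2, a logarithmic branch point, modulus 5/2.
The radius of convergence is the smallest modulus among the singular points: 5/2.


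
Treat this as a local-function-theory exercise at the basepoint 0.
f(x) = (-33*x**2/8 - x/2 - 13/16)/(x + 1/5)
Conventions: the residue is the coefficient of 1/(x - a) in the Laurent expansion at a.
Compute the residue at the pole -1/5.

At the order-1 pole -1/5 set g(x) = (x - (-1/5))*f(x) = -33*x**2/8 - x/2 - 13/16.
Simple pole: residue = g(a) at a = -1/5, which is -351/400.

The residue is -351/400.


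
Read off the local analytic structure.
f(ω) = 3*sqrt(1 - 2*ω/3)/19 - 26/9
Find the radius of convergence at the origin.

Branch term (3/19)*sqrt(1 - ω/(3/2)): its argument vanishes at ω = 3/2, a square-root branch point, modulus 3/2.
The radius of convergence is the smallest modulus among the singular points: 3/2.

The radius of convergence is 3/2.


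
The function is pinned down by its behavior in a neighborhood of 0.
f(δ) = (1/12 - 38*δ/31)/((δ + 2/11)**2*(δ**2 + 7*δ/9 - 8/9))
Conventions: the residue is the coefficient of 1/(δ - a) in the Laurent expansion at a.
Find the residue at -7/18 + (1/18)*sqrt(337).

The factor δ**2 + 7*δ/9 - 8/9 splits as (δ - a)(δ - a') with a = -7/18 + (1/18)*sqrt(337), a' = -7/18 - (1/18)*sqrt(337). At the order-1 pole a set g(δ) = (δ - a)*f(δ) = [(1/12 - 38*δ/31)/(δ + 2/11)**2] / (δ - a').
Simple pole: residue = g(a) at a = -7/18 + (1/18)*sqrt(337), which is -53705003/97496736 + (69256891/32856400032)*sqrt(337).

The residue is -53705003/97496736 + (69256891/32856400032)*sqrt(337).


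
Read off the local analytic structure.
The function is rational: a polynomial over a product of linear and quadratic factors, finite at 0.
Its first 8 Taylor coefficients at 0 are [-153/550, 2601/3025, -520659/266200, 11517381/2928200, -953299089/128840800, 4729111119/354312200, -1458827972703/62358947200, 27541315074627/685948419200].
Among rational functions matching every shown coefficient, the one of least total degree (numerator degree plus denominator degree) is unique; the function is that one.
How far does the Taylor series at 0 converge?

No rational of total degree below 3 reproduces all 8 coefficients; solving the [0/3] Pade equations on them gives f(ξ) = -34/(25*(ξ + 2/3)**2*(ξ + 11)), whose expansion matches every shown term.
Denominator factor (ξ + 2/3)^2: pole of order 2 at -2/3, modulus 2/3.
Denominator factor (ξ + 11): pole of order 1 at -11, modulus 11.
The radius of convergence is the smallest modulus among the singular points: 2/3.

The radius of convergence is 2/3.


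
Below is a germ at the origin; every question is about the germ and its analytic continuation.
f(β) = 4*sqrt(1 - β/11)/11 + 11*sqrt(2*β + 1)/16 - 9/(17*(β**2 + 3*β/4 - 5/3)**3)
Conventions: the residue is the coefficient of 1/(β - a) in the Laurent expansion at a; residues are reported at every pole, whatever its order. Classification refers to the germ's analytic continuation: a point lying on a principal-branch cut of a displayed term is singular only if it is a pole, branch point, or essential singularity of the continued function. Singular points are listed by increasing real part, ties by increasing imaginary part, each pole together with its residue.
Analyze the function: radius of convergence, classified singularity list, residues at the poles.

Radius of convergence at 0: 1/2.
At -3/8 - (1/24)*sqrt(1041): a pole of order 3; residue (497664/710292691)*sqrt(1041).
At -1/2: an algebraic (square-root) branch point.
At -3/8 + (1/24)*sqrt(1041): a pole of order 3; residue -(497664/710292691)*sqrt(1041).
At 11: an algebraic (square-root) branch point.

Denominator factor (β**2 + 3*β/4 - 5/3)^3: discriminant 347/48, real irrational roots -3/8 + (1/24)*sqrt(1041) and -3/8 - (1/24)*sqrt(1041); poles of order 3, moduli -3/8 + (1/24)*sqrt(1041) and 3/8 + (1/24)*sqrt(1041).
Branch term (4/11)*sqrt(1 - β/(11)): its argument vanishes at β = 11, a square-root branch point, modulus 11.
Branch term (11/16)*sqrt(1 - β/(-1/2)): its argument vanishes at β = -1/2, a square-root branch point, modulus 1/2.
The radius of convergence is the smallest modulus among the singular points: 1/2.
The branch terms are analytic at -3/8 - (1/24)*sqrt(1041) and contribute nothing to the residue; only the rational part matters.
The factor β**2 + 3*β/4 - 5/3 splits as (β - a)(β - a') with a = -3/8 - (1/24)*sqrt(1041), a' = -3/8 + (1/24)*sqrt(1041). At the order-3 pole a set g(β) = (β - a)^3*(rational part) = [-9/17] / (β - a')^3.
Order-3 pole: residue = g''(a)/2; g''(-3/8 - (1/24)*sqrt(1041)) = (995328/710292691)*sqrt(1041), so the residue is (497664/710292691)*sqrt(1041).
The branch terms are analytic at -3/8 + (1/24)*sqrt(1041) and contribute nothing to the residue; only the rational part matters.
The factor β**2 + 3*β/4 - 5/3 splits as (β - a)(β - a') with a = -3/8 + (1/24)*sqrt(1041), a' = -3/8 - (1/24)*sqrt(1041). At the order-3 pole a set g(β) = (β - a)^3*(rational part) = [-9/17] / (β - a')^3.
Order-3 pole: residue = g''(a)/2; g''(-3/8 + (1/24)*sqrt(1041)) = -(995328/710292691)*sqrt(1041), so the residue is -(497664/710292691)*sqrt(1041).
List the singular points by increasing real part (a conjugate pair: the negative imaginary part first).


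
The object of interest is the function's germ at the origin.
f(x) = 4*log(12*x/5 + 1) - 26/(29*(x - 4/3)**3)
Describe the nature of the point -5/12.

The point is a logarithmic branch point.

The term (4)*log(1 - x/(-5/12)) has argument 1 - -5/12/(-5/12) = 0 at -5/12: a logarithmic (infinitely-sheeted) branch point; the remaining terms are analytic or single-valued there.


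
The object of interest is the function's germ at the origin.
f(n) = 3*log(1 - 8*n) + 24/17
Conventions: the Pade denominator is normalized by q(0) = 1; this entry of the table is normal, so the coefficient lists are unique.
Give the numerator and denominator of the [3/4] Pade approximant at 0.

The Pade approximant has numerator coefficients [24/17, -1078968/25109, 7514592/25109, -66111488/125545]; denominator coefficients [1, -19848/1477, 76128/1477, -353792/7385, -52224/7385].

Taylor coefficients needed (expand at 0): a_0 = 24/17, a_1 = -24, a_2 = -96, a_3 = -512, a_4 = -3072, a_5 = -98304/5, a_6 = -131072, a_7 = -6291456/7.
Write the denominator as Q(n) = 1 + q1*n + q2*n^2 + q3*n^3 + q4*n^4. Requiring Q*f - P = O(n^8) with deg P <= 3 kills the coefficients of n^4..n^7 in Q*f:
  n^4: a_4 + q1*a_3 + q2*a_2 + q3*a_1 + q4*a_0 = 0, i.e. -3072 + (-512)*q1 + (-96)*q2 + (-24)*q3 + (24/17)*q4 = 0.
  n^5: a_5 + q1*a_4 + q2*a_3 + q3*a_2 + q4*a_1 = 0, i.e. -98304/5 + (-3072)*q1 + (-512)*q2 + (-96)*q3 + (-24)*q4 = 0.
  n^6: a_6 + q1*a_5 + q2*a_4 + q3*a_3 + q4*a_2 = 0, i.e. -131072 + (-98304/5)*q1 + (-3072)*q2 + (-512)*q3 + (-96)*q4 = 0.
  n^7: a_7 + q1*a_6 + q2*a_5 + q3*a_4 + q4*a_3 = 0, i.e. -6291456/7 + (-131072)*q1 + (-98304/5)*q2 + (-3072)*q3 + (-512)*q4 = 0.
Solving this linear system: q1 = -19848/1477, q2 = 76128/1477, q3 = -353792/7385, q4 = -52224/7385.
The numerator is Q*f truncated at degree 3: P0 = a_0 = 24/17; P1 = a_1 + q1*a_0 = -1078968/25109; P2 = a_2 + q1*a_1 + q2*a_0 = 7514592/25109; P3 = a_3 + q1*a_2 + q2*a_1 + q3*a_0 = -66111488/125545.


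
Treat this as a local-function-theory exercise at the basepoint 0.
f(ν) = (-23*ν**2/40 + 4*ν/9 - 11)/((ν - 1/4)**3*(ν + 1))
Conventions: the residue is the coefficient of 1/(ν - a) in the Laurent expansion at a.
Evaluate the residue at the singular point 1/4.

At the order-3 pole 1/4 set g(ν) = (ν - (1/4))^3*f(ν) = (-23*ν**2/40 + 4*ν/9 - 11)/(ν + 1).
Order-3 pole: residue = g''(a)/2; g''(1/4) = -69232/5625, so the residue is -34616/5625.

The residue is -34616/5625.


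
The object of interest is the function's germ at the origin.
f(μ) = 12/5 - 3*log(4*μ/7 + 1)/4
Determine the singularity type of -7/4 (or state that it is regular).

The term (-3/4)*log(1 - μ/(-7/4)) has argument 1 - -7/4/(-7/4) = 0 at -7/4: a logarithmic (infinitely-sheeted) branch point; the remaining terms are analytic or single-valued there.

The point is a logarithmic branch point.


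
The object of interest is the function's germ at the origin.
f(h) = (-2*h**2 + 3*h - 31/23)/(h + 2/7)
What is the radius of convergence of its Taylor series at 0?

Denominator factor (h + 2/7): pole of order 1 at -2/7, modulus 2/7.
The radius of convergence is the smallest modulus among the singular points: 2/7.

The radius of convergence is 2/7.


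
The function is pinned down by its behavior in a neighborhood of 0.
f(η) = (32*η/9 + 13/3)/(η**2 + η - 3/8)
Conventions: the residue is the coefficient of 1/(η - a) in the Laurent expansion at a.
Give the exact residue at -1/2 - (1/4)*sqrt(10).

The factor η**2 + η - 3/8 splits as (η - a)(η - a') with a = -1/2 - (1/4)*sqrt(10), a' = -1/2 + (1/4)*sqrt(10). At the order-1 pole a set g(η) = (η - a)*f(η) = [32*η/9 + 13/3] / (η - a').
Simple pole: residue = g(a) at a = -1/2 - (1/4)*sqrt(10), which is 16/9 - (23/45)*sqrt(10).

The residue is 16/9 - (23/45)*sqrt(10).


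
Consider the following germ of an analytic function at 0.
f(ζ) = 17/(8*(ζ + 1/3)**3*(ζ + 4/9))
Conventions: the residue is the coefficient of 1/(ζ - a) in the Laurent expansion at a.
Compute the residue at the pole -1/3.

The residue is 12393/8.

At the order-3 pole -1/3 set g(ζ) = (ζ - (-1/3))^3*f(ζ) = 17/(8*(ζ + 4/9)).
Order-3 pole: residue = g''(a)/2; g''(-1/3) = 12393/4, so the residue is 12393/8.


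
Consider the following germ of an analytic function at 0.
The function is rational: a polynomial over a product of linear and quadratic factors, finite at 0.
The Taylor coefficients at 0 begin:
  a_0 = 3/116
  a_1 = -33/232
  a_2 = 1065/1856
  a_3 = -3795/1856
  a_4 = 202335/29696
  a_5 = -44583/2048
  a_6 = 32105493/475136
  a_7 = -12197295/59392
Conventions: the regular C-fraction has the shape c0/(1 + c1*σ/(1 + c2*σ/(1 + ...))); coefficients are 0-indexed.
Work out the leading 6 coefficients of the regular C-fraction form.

Taylor coefficients (read off): a_0 = 3/116, a_1 = -33/232, a_2 = 1065/1856, a_3 = -3795/1856, a_4 = 202335/29696, a_5 = -44583/2048.
c0 = a_0 = 3/116. Peel one level at a time: if S = 1 + c*σ/S' with S'(0) = 1, then c is the σ-coefficient of S and S' = c*σ/(S - 1).
S_1 = c0/f = 1 + (11/2)*σ + (129/16)*σ^2 + ...; c1 = 11/2.
S_2 = c1*σ/(S_1 - 1) = 1 + (-129/88)*σ + (14705/7744)*σ^2 + ...; c2 = -129/88.
S_3 = c2*σ/(S_2 - 1) = 1 + (14705/11352)*σ + (355/16641)*σ^2 + ...; c3 = 14705/11352.
S_4 = c3*σ/(S_3 - 1) = 1 + (-6248/379389)*σ + (89056/43247405)*σ^2 + ...; c4 = -6248/379389.
S_5 = c4*σ/(S_4 - 1) = 1 + (130548/1044055)*σ + ...; c5 = 130548/1044055.

The regular C-fraction coefficients are [3/116, 11/2, -129/88, 14705/11352, -6248/379389, 130548/1044055].


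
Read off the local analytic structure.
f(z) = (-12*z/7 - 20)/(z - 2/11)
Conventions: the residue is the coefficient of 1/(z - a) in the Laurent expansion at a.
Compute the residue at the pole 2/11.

At the order-1 pole 2/11 set g(z) = (z - (2/11))*f(z) = -12*z/7 - 20.
Simple pole: residue = g(a) at a = 2/11, which is -1564/77.

The residue is -1564/77.


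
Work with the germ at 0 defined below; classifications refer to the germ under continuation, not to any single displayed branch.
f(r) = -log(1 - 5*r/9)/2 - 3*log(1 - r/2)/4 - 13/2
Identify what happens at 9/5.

The point is a logarithmic branch point.

The term (-1/2)*log(1 - r/(9/5)) has argument 1 - 9/5/(9/5) = 0 at 9/5: a logarithmic (infinitely-sheeted) branch point; the remaining terms are analytic or single-valued there.


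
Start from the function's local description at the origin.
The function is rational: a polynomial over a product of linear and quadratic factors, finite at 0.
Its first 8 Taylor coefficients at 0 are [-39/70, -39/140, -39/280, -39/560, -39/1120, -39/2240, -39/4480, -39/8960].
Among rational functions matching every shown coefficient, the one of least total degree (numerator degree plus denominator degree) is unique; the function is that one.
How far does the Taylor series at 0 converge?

No rational of total degree below 1 reproduces all 8 coefficients; solving the [0/1] Pade equations on them gives f(δ) = 39/(35*(δ - 2)), whose expansion matches every shown term.
Denominator factor (δ - 2): pole of order 1 at 2, modulus 2.
The radius of convergence is the smallest modulus among the singular points: 2.

The radius of convergence is 2.


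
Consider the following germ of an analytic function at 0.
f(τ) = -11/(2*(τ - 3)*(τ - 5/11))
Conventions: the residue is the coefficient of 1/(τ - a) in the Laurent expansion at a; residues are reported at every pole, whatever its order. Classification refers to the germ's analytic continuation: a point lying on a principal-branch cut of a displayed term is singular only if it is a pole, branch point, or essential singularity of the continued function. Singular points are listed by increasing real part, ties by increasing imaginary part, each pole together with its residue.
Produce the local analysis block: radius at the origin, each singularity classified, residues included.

Denominator factor (τ - 5/11): pole of order 1 at 5/11, modulus 5/11.
Denominator factor (τ - 3): pole of order 1 at 3, modulus 3.
The radius of convergence is the smallest modulus among the singular points: 5/11.
At the order-1 pole 5/11 set g(τ) = (τ - (5/11))*f(τ) = -11/(2*(τ - 3)).
Simple pole: residue = g(a) at a = 5/11, which is 121/56.
At the order-1 pole 3 set g(τ) = (τ - (3))*f(τ) = -11/(2*(τ - 5/11)).
Simple pole: residue = g(a) at a = 3, which is -121/56.
List the singular points by increasing real part (a conjugate pair: the negative imaginary part first).

Radius of convergence at 0: 5/11.
At 5/11: a pole of order 1; residue 121/56.
At 3: a pole of order 1; residue -121/56.


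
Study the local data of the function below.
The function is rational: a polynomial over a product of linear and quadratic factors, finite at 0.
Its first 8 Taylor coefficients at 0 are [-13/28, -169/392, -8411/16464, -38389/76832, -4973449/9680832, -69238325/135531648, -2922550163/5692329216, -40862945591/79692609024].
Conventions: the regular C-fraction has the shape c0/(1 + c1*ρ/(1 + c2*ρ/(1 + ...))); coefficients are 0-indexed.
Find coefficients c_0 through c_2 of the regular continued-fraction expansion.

The regular C-fraction coefficients are [-13/28, -13/14, -10/39].

Taylor coefficients (read off): a_0 = -13/28, a_1 = -169/392, a_2 = -8411/16464.
c0 = a_0 = -13/28. Peel one level at a time: if S = 1 + c*ρ/S' with S'(0) = 1, then c is the ρ-coefficient of S and S' = c*ρ/(S - 1).
S_1 = c0/f = 1 + (-13/14)*ρ + (-5/21)*ρ^2 + ...; c1 = -13/14.
S_2 = c1*ρ/(S_1 - 1) = 1 + (-10/39)*ρ + ...; c2 = -10/39.


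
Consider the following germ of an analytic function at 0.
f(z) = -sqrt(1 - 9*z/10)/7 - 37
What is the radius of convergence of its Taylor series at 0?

The radius of convergence is 10/9.

Branch term (-1/7)*sqrt(1 - z/(10/9)): its argument vanishes at z = 10/9, a square-root branch point, modulus 10/9.
The radius of convergence is the smallest modulus among the singular points: 10/9.


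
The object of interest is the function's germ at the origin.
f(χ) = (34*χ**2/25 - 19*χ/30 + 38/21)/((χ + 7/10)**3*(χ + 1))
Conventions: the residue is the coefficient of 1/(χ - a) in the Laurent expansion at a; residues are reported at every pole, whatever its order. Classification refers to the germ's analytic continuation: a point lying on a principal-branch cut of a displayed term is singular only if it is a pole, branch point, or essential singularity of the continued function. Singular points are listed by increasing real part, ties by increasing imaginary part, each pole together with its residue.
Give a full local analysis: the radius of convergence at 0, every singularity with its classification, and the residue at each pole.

Denominator factor (χ + 7/10)^3: pole of order 3 at -7/10, modulus 7/10.
Denominator factor (χ + 1): pole of order 1 at -1, modulus 1.
The radius of convergence is the smallest modulus among the singular points: 7/10.
At the order-1 pole -1 set g(χ) = (χ - (-1))*f(χ) = (34*χ**2/25 - 19*χ/30 + 38/21)/(χ + 7/10)**3.
Simple pole: residue = g(a) at a = -1, which is -26620/189.
At the order-3 pole -7/10 set g(χ) = (χ - (-7/10))^3*f(χ) = (34*χ**2/25 - 19*χ/30 + 38/21)/(χ + 1).
Order-3 pole: residue = g''(a)/2; g''(-7/10) = 53240/189, so the residue is 26620/189.
List the singular points by increasing real part (a conjugate pair: the negative imaginary part first).

Radius of convergence at 0: 7/10.
At -1: a pole of order 1; residue -26620/189.
At -7/10: a pole of order 3; residue 26620/189.


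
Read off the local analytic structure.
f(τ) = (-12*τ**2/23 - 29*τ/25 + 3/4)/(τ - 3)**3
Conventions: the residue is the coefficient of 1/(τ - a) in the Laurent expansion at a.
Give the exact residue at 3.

The residue is -12/23.

At the order-3 pole 3 set g(τ) = (τ - (3))^3*f(τ) = -12*τ**2/23 - 29*τ/25 + 3/4.
Order-3 pole: residue = g''(a)/2; g''(3) = -24/23, so the residue is -12/23.


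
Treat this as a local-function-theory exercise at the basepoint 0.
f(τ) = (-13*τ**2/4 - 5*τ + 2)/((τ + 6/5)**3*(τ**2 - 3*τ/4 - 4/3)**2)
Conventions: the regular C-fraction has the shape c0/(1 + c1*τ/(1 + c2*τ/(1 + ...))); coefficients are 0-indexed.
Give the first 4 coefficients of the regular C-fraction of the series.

The regular C-fraction coefficients are [125/192, 49/8, -15859/4704, 96686491/223802208].

Taylor coefficients (expand at 0): a_0 = 125/192, a_1 = -6125/1536, a_2 = 1619125/147456, a_3 = -129672875/5308416.
c0 = a_0 = 125/192. Peel one level at a time: if S = 1 + c*τ/S' with S'(0) = 1, then c is the τ-coefficient of S and S' = c*τ/(S - 1).
S_1 = c0/f = 1 + (49/8)*τ + (15859/768)*τ^2 + ...; c1 = 49/8.
S_2 = c1*τ/(S_1 - 1) = 1 + (-15859/4704)*τ + (96686491/66382848)*τ^2 + ...; c2 = -15859/4704.
S_3 = c2*τ/(S_2 - 1) = 1 + (96686491/223802208)*τ + ...; c3 = 96686491/223802208.


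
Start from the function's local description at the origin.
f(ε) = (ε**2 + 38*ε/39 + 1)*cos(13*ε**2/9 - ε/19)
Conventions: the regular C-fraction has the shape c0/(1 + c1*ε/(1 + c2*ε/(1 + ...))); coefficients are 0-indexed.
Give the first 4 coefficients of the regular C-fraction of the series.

Taylor coefficients (expand at 0): a_0 = 1, a_1 = 38/39, a_2 = 721/722, a_3 = 166/2223.
c0 = a_0 = 1. Peel one level at a time: if S = 1 + c*ε/S' with S'(0) = 1, then c is the ε-coefficient of S and S' = c*ε/(S - 1).
S_1 = c0/f = 1 + (-38/39)*ε + (-54073/1098162)*ε^2 + ...; c1 = -38/39.
S_2 = c1*ε/(S_1 - 1) = 1 + (-54073/1070004)*ε + (2198968195/2258202288)*ε^2 + ...; c2 = -54073/1070004.
S_3 = c2*ε/(S_2 - 1) = 1 + (28586586535/1483546828)*ε + ...; c3 = 28586586535/1483546828.

The regular C-fraction coefficients are [1, -38/39, -54073/1070004, 28586586535/1483546828].


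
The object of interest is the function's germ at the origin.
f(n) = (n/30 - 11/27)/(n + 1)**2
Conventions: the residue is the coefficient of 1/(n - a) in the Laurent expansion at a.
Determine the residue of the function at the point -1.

At the order-2 pole -1 set g(n) = (n - (-1))^2*f(n) = n/30 - 11/27.
Order-2 pole: residue = g'(a); g'(-1) = 1/30, so the residue is 1/30.

The residue is 1/30.


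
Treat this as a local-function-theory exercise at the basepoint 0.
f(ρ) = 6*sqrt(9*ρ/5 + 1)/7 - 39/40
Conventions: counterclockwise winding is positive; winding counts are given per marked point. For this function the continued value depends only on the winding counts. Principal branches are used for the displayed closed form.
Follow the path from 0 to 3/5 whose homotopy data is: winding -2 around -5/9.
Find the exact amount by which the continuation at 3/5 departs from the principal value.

Continued minus principal equals 0.

The rational part is single-valued and drops out of the difference; each branch term changes only by its own monodromy.
(6/7)*sqrt(1 - ρ/(-5/9)): winding -2 is even, the square root returns to the same sheet, contribution 0.
Summing the contributions at ρ = 3/5 gives 0.
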